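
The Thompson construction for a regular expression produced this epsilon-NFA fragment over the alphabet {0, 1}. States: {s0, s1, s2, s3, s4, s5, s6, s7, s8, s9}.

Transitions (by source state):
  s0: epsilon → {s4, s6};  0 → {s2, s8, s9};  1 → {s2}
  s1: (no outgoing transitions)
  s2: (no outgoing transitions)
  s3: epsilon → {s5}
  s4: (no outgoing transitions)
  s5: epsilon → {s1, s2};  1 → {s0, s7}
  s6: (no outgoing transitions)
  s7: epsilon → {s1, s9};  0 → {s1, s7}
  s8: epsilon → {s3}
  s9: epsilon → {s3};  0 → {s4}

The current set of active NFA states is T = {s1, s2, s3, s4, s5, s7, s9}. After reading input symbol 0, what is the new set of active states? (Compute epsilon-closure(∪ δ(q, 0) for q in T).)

{s1, s2, s3, s4, s5, s7, s9}

s7 on 0 → {s1, s7}.
s9 on 0 → {s4}.
No 0-transition from s1, s2, s3, s4, s5.
Union after reading 0: {s1, s4, s7}.
Now take the epsilon-closure:
From s7 via epsilon: add s9.
From s9 via epsilon: add s3.
From s3 via epsilon: add s5.
From s5 via epsilon: add s2.
No new states can be added; the closed set is {s1, s2, s3, s4, s5, s7, s9}.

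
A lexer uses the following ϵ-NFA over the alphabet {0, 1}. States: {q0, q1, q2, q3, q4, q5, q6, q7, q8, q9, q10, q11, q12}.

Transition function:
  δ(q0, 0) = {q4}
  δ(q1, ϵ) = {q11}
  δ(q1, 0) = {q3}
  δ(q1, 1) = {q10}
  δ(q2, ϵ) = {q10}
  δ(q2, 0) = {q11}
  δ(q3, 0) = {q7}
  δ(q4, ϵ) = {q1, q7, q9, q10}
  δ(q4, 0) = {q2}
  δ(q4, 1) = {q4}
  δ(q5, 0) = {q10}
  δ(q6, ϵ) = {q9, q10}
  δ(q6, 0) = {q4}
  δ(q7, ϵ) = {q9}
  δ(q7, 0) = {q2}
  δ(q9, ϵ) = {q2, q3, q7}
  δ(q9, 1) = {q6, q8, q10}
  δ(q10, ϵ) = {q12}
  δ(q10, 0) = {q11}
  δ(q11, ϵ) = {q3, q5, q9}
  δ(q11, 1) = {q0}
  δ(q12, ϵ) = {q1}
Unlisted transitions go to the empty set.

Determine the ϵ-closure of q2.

{q1, q2, q3, q5, q7, q9, q10, q11, q12}

Start with {q2}.
From q2 via ϵ: add q10.
From q10 via ϵ: add q12.
From q12 via ϵ: add q1.
From q1 via ϵ: add q11.
From q11 via ϵ: add q3, q5, q9.
From q9 via ϵ: add q7.
No new states can be added; the closed set is {q1, q2, q3, q5, q7, q9, q10, q11, q12}.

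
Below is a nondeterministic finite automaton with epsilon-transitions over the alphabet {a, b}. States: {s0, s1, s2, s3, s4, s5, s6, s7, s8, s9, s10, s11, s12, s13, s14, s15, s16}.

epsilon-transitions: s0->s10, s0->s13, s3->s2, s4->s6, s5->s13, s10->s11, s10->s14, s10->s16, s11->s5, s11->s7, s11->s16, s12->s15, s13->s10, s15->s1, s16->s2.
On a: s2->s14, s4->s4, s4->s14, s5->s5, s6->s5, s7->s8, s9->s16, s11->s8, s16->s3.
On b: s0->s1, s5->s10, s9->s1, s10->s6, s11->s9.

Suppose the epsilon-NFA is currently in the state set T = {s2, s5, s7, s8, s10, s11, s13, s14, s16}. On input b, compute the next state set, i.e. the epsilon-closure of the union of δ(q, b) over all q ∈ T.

s5 on b → {s10}.
s10 on b → {s6}.
s11 on b → {s9}.
No b-transition from s2, s7, s8, s13, s14, s16.
Union after reading b: {s6, s9, s10}.
Now take the epsilon-closure:
From s10 via epsilon: add s11, s14, s16.
From s11 via epsilon: add s5, s7.
From s16 via epsilon: add s2.
From s5 via epsilon: add s13.
No new states can be added; the closed set is {s2, s5, s6, s7, s9, s10, s11, s13, s14, s16}.

{s2, s5, s6, s7, s9, s10, s11, s13, s14, s16}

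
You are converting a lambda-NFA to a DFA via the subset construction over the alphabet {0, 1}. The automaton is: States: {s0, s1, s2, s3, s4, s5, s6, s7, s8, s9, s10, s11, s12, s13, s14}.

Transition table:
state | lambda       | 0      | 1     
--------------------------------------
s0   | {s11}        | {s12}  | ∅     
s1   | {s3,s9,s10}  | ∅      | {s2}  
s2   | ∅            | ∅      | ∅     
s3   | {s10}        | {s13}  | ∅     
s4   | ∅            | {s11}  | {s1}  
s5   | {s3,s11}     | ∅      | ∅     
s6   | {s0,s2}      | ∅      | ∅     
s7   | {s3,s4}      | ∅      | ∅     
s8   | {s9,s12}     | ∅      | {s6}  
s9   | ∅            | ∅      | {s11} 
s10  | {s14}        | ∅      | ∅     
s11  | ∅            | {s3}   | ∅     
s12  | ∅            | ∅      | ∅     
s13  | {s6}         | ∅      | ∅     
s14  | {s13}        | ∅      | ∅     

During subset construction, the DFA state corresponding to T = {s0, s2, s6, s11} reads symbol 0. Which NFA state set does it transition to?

{s0, s2, s3, s6, s10, s11, s12, s13, s14}

s0 on 0 → {s12}.
s11 on 0 → {s3}.
No 0-transition from s2, s6.
Union after reading 0: {s3, s12}.
Now take the lambda-closure:
From s3 via lambda: add s10.
From s10 via lambda: add s14.
From s14 via lambda: add s13.
From s13 via lambda: add s6.
From s6 via lambda: add s0, s2.
From s0 via lambda: add s11.
No new states can be added; the closed set is {s0, s2, s3, s6, s10, s11, s12, s13, s14}.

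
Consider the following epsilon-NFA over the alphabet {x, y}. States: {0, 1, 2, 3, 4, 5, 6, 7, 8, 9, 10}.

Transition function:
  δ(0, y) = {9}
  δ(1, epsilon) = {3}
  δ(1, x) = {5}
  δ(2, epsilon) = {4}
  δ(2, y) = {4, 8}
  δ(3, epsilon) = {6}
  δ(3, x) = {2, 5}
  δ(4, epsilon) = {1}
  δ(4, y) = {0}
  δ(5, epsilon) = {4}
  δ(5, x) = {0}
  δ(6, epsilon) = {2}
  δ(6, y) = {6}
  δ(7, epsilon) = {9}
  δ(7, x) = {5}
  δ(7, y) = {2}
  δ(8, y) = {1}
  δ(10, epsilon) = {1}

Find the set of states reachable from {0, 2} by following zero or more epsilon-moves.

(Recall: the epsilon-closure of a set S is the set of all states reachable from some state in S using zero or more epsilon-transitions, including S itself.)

{0, 1, 2, 3, 4, 6}

Start with {0, 2}.
From 2 via epsilon: add 4.
From 4 via epsilon: add 1.
From 1 via epsilon: add 3.
From 3 via epsilon: add 6.
No new states can be added; the closed set is {0, 1, 2, 3, 4, 6}.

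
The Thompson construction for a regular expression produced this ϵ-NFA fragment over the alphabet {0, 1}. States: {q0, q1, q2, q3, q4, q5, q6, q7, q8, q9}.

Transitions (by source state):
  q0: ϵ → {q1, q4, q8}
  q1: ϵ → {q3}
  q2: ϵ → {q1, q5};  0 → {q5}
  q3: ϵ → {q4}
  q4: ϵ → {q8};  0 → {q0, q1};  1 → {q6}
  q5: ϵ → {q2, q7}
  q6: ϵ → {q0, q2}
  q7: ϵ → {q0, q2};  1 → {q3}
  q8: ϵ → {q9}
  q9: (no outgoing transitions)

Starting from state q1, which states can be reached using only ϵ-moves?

Start with {q1}.
From q1 via ϵ: add q3.
From q3 via ϵ: add q4.
From q4 via ϵ: add q8.
From q8 via ϵ: add q9.
No new states can be added; the closed set is {q1, q3, q4, q8, q9}.

{q1, q3, q4, q8, q9}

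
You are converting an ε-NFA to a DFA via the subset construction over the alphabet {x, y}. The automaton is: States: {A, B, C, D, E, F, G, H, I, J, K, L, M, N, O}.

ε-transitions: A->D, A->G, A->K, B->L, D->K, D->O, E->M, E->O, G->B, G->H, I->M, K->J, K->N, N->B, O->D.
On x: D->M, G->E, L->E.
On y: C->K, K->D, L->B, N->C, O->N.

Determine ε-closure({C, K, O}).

{B, C, D, J, K, L, N, O}

Start with {C, K, O}.
From K via ε: add J, N.
From O via ε: add D.
From N via ε: add B.
From B via ε: add L.
No new states can be added; the closed set is {B, C, D, J, K, L, N, O}.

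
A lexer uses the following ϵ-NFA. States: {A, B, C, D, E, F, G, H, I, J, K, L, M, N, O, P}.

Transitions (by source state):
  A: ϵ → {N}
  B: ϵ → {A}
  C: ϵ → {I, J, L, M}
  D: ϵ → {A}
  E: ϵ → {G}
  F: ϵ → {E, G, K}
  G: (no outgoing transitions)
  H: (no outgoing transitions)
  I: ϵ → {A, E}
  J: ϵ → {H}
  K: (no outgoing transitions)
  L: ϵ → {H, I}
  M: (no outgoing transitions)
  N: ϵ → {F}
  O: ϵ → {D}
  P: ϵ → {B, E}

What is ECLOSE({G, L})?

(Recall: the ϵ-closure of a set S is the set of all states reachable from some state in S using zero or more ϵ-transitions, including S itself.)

{A, E, F, G, H, I, K, L, N}

Start with {G, L}.
From L via ϵ: add H, I.
From I via ϵ: add A, E.
From A via ϵ: add N.
From N via ϵ: add F.
From F via ϵ: add K.
No new states can be added; the closed set is {A, E, F, G, H, I, K, L, N}.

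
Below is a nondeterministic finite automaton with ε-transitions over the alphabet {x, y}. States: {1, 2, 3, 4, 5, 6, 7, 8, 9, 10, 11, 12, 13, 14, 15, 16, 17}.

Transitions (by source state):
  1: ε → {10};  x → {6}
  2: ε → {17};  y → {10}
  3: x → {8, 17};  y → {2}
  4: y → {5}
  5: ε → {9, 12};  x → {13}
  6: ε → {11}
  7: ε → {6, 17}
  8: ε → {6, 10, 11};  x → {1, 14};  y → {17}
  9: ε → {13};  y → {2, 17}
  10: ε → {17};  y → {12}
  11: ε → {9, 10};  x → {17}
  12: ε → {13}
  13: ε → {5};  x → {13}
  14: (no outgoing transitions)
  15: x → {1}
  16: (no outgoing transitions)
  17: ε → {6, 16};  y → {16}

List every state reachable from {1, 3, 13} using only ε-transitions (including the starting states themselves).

{1, 3, 5, 6, 9, 10, 11, 12, 13, 16, 17}

Start with {1, 3, 13}.
From 1 via ε: add 10.
From 13 via ε: add 5.
From 5 via ε: add 9, 12.
From 10 via ε: add 17.
From 17 via ε: add 6, 16.
From 6 via ε: add 11.
No new states can be added; the closed set is {1, 3, 5, 6, 9, 10, 11, 12, 13, 16, 17}.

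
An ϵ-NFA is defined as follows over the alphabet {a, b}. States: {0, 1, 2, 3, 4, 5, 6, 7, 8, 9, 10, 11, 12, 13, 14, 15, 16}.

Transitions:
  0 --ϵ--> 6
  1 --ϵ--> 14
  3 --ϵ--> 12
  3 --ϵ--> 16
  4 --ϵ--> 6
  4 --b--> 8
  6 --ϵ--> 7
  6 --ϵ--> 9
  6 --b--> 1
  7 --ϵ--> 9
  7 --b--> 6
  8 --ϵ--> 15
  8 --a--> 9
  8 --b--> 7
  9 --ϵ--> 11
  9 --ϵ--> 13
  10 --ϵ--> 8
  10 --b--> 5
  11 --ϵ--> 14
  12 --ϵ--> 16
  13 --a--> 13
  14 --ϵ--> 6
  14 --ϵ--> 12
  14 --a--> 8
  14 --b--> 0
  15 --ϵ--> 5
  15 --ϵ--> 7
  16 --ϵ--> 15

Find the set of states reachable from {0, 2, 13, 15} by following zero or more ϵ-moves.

{0, 2, 5, 6, 7, 9, 11, 12, 13, 14, 15, 16}

Start with {0, 2, 13, 15}.
From 0 via ϵ: add 6.
From 15 via ϵ: add 5, 7.
From 6 via ϵ: add 9.
From 9 via ϵ: add 11.
From 11 via ϵ: add 14.
From 14 via ϵ: add 12.
From 12 via ϵ: add 16.
No new states can be added; the closed set is {0, 2, 5, 6, 7, 9, 11, 12, 13, 14, 15, 16}.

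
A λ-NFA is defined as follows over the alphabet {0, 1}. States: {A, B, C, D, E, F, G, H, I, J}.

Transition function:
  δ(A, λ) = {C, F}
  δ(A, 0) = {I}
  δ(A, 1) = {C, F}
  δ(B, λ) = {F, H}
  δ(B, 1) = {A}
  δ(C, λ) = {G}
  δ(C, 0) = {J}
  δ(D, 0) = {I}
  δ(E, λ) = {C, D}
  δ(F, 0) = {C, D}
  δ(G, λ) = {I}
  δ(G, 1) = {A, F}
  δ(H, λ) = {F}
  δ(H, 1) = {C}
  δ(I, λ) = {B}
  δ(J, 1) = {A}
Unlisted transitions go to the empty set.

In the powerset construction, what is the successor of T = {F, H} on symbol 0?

{B, C, D, F, G, H, I}

F on 0 → {C, D}.
No 0-transition from H.
Union after reading 0: {C, D}.
Now take the λ-closure:
From C via λ: add G.
From G via λ: add I.
From I via λ: add B.
From B via λ: add F, H.
No new states can be added; the closed set is {B, C, D, F, G, H, I}.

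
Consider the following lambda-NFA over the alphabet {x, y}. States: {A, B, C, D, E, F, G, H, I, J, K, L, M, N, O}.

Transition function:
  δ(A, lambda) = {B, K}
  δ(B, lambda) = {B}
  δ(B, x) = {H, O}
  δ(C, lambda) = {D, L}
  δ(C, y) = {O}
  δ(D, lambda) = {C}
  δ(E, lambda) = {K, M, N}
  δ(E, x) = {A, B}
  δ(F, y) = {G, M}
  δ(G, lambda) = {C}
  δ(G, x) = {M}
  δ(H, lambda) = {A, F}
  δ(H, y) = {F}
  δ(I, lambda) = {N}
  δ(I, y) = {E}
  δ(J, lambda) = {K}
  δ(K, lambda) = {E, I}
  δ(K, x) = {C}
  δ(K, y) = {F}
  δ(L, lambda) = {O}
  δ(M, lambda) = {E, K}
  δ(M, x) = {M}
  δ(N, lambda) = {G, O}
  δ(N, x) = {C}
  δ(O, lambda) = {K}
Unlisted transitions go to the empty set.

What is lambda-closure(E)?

{C, D, E, G, I, K, L, M, N, O}

Start with {E}.
From E via lambda: add K, M, N.
From K via lambda: add I.
From N via lambda: add G, O.
From G via lambda: add C.
From C via lambda: add D, L.
No new states can be added; the closed set is {C, D, E, G, I, K, L, M, N, O}.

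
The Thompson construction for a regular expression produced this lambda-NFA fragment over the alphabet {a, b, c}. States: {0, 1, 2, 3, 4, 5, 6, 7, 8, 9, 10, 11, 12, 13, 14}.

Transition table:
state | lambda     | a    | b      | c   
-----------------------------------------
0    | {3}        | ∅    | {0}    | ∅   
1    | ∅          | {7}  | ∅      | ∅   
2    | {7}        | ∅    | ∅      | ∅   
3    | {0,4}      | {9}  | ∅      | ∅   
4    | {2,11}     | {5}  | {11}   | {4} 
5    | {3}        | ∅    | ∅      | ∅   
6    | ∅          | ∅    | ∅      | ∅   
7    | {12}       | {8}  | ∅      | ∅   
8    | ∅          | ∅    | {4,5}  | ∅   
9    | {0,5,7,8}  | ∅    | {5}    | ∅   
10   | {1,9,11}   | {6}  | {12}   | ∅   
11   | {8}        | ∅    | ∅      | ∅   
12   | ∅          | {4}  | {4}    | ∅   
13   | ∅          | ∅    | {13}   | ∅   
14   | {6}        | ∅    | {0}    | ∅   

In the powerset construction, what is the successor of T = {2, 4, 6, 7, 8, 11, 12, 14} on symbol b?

4 on b → {11}.
8 on b → {4, 5}.
12 on b → {4}.
14 on b → {0}.
No b-transition from 2, 6, 7, 11.
Union after reading b: {0, 4, 5, 11}.
Now take the lambda-closure:
From 0 via lambda: add 3.
From 4 via lambda: add 2.
From 11 via lambda: add 8.
From 2 via lambda: add 7.
From 7 via lambda: add 12.
No new states can be added; the closed set is {0, 2, 3, 4, 5, 7, 8, 11, 12}.

{0, 2, 3, 4, 5, 7, 8, 11, 12}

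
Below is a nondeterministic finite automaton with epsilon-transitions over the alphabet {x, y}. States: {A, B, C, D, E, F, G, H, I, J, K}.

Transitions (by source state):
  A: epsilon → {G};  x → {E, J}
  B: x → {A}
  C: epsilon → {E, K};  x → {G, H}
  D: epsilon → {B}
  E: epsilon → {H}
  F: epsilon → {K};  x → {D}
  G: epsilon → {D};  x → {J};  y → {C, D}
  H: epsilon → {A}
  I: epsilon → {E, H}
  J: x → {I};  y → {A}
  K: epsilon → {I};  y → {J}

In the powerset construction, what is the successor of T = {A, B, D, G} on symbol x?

{A, B, D, E, G, H, J}

A on x → {E, J}.
B on x → {A}.
G on x → {J}.
No x-transition from D.
Union after reading x: {A, E, J}.
Now take the epsilon-closure:
From A via epsilon: add G.
From E via epsilon: add H.
From G via epsilon: add D.
From D via epsilon: add B.
No new states can be added; the closed set is {A, B, D, E, G, H, J}.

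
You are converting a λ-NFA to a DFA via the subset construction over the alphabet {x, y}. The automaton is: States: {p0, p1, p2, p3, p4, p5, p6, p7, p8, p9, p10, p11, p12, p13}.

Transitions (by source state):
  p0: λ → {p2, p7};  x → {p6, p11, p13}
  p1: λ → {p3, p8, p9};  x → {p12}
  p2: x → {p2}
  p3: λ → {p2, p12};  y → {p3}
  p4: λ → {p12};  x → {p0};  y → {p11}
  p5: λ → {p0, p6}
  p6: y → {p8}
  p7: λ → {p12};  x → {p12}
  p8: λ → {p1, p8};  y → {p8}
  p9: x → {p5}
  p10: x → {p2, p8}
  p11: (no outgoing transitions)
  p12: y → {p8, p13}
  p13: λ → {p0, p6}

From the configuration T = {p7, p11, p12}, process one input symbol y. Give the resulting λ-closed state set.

{p0, p1, p2, p3, p6, p7, p8, p9, p12, p13}

p12 on y → {p8, p13}.
No y-transition from p7, p11.
Union after reading y: {p8, p13}.
Now take the λ-closure:
From p8 via λ: add p1.
From p13 via λ: add p0, p6.
From p0 via λ: add p2, p7.
From p1 via λ: add p3, p9.
From p3 via λ: add p12.
No new states can be added; the closed set is {p0, p1, p2, p3, p6, p7, p8, p9, p12, p13}.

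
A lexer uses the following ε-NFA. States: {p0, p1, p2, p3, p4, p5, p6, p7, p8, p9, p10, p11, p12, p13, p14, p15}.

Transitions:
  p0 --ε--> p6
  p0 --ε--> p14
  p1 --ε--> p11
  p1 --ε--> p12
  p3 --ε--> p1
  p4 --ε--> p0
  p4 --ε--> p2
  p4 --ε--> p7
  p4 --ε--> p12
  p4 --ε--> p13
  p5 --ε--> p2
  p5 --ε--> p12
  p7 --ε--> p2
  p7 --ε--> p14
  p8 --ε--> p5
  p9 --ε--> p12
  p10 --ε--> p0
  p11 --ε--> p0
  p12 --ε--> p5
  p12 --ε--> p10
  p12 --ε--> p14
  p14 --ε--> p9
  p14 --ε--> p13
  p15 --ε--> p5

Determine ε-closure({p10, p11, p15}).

{p0, p2, p5, p6, p9, p10, p11, p12, p13, p14, p15}

Start with {p10, p11, p15}.
From p10 via ε: add p0.
From p15 via ε: add p5.
From p0 via ε: add p6, p14.
From p5 via ε: add p2, p12.
From p14 via ε: add p9, p13.
No new states can be added; the closed set is {p0, p2, p5, p6, p9, p10, p11, p12, p13, p14, p15}.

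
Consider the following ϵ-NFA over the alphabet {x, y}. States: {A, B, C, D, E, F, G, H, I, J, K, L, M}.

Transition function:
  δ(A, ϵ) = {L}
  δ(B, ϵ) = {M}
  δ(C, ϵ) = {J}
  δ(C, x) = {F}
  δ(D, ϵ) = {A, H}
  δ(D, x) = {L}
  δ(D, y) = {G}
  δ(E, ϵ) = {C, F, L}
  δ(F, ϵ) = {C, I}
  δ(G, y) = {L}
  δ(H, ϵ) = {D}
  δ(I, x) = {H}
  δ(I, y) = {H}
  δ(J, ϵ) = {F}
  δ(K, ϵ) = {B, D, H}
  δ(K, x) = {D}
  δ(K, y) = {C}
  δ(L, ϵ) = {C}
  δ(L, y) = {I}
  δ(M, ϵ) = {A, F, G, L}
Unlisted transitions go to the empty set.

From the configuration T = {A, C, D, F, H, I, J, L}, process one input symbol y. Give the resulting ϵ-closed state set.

D on y → {G}.
I on y → {H}.
L on y → {I}.
No y-transition from A, C, F, H, J.
Union after reading y: {G, H, I}.
Now take the ϵ-closure:
From H via ϵ: add D.
From D via ϵ: add A.
From A via ϵ: add L.
From L via ϵ: add C.
From C via ϵ: add J.
From J via ϵ: add F.
No new states can be added; the closed set is {A, C, D, F, G, H, I, J, L}.

{A, C, D, F, G, H, I, J, L}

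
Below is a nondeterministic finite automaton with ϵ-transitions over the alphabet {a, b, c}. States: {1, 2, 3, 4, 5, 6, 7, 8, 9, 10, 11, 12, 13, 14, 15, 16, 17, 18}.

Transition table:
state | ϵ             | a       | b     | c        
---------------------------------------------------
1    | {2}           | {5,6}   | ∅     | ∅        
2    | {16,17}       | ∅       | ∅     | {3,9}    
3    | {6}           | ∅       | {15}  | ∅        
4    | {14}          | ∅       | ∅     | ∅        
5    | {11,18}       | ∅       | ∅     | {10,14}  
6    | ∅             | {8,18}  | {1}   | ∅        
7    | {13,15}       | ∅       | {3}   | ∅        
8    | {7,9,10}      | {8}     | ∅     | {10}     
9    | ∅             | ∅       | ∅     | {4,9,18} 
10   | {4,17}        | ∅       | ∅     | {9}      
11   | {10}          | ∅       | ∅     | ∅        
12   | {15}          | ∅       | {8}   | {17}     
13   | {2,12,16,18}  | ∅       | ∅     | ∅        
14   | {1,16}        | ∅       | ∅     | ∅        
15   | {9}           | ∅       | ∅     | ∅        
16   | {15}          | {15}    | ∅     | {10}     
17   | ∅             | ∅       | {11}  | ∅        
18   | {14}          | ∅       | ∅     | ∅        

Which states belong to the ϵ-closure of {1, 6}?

Start with {1, 6}.
From 1 via ϵ: add 2.
From 2 via ϵ: add 16, 17.
From 16 via ϵ: add 15.
From 15 via ϵ: add 9.
No new states can be added; the closed set is {1, 2, 6, 9, 15, 16, 17}.

{1, 2, 6, 9, 15, 16, 17}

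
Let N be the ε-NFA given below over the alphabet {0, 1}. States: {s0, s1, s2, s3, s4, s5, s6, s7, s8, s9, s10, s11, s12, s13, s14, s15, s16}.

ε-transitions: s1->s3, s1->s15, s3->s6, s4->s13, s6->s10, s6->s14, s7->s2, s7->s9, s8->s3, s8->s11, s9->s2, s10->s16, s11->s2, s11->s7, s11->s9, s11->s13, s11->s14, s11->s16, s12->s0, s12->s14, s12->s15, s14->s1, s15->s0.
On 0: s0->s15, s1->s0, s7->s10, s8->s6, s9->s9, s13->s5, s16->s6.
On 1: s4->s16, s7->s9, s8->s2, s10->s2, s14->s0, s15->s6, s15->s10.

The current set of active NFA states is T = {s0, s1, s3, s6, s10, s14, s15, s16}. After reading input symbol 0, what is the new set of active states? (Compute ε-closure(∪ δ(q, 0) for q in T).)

s0 on 0 → {s15}.
s1 on 0 → {s0}.
s16 on 0 → {s6}.
No 0-transition from s3, s6, s10, s14, s15.
Union after reading 0: {s0, s6, s15}.
Now take the ε-closure:
From s6 via ε: add s10, s14.
From s10 via ε: add s16.
From s14 via ε: add s1.
From s1 via ε: add s3.
No new states can be added; the closed set is {s0, s1, s3, s6, s10, s14, s15, s16}.

{s0, s1, s3, s6, s10, s14, s15, s16}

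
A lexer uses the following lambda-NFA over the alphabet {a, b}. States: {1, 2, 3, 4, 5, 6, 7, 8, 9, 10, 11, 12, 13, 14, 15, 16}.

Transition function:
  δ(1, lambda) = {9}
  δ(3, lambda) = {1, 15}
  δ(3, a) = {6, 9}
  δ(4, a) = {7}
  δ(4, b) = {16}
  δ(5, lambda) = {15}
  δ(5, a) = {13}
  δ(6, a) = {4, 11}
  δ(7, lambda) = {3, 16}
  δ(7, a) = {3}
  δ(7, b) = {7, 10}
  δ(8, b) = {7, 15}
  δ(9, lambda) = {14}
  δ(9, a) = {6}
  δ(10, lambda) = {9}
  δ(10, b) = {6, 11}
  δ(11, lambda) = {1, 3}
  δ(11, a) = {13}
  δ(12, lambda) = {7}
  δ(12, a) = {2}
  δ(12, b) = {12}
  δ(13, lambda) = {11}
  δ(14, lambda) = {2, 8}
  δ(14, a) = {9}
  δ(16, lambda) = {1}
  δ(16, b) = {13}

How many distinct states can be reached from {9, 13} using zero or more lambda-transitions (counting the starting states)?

9

Start with {9, 13}.
From 9 via lambda: add 14.
From 13 via lambda: add 11.
From 11 via lambda: add 1, 3.
From 14 via lambda: add 2, 8.
From 3 via lambda: add 15.
lambda-closure = {1, 2, 3, 8, 9, 11, 13, 14, 15}, which has 9 states.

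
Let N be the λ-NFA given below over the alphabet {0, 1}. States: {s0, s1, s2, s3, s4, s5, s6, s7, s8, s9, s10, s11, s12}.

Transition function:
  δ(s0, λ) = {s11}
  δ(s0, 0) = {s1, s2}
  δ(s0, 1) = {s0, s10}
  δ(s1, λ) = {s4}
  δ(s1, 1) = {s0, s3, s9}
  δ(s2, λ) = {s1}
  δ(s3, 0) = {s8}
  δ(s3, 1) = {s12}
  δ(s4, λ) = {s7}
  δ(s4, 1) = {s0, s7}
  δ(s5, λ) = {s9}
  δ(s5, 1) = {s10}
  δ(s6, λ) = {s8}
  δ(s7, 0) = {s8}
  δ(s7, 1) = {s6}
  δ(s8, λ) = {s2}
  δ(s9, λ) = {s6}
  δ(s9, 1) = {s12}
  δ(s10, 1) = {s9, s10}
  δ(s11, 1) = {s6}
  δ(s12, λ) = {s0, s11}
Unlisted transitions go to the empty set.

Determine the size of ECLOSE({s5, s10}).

9

Start with {s5, s10}.
From s5 via λ: add s9.
From s9 via λ: add s6.
From s6 via λ: add s8.
From s8 via λ: add s2.
From s2 via λ: add s1.
From s1 via λ: add s4.
From s4 via λ: add s7.
λ-closure = {s1, s2, s4, s5, s6, s7, s8, s9, s10}, which has 9 states.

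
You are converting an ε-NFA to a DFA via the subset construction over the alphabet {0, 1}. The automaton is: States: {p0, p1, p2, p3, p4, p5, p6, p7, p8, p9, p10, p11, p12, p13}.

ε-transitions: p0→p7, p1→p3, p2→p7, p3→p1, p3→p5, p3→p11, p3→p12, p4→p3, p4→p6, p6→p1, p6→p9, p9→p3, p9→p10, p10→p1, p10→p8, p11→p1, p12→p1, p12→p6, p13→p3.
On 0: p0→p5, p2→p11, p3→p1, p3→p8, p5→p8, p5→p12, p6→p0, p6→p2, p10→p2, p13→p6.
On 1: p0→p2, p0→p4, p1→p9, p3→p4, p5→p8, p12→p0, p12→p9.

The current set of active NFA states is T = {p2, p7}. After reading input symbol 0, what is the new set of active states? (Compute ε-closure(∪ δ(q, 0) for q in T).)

p2 on 0 → {p11}.
No 0-transition from p7.
Union after reading 0: {p11}.
Now take the ε-closure:
From p11 via ε: add p1.
From p1 via ε: add p3.
From p3 via ε: add p5, p12.
From p12 via ε: add p6.
From p6 via ε: add p9.
From p9 via ε: add p10.
From p10 via ε: add p8.
No new states can be added; the closed set is {p1, p3, p5, p6, p8, p9, p10, p11, p12}.

{p1, p3, p5, p6, p8, p9, p10, p11, p12}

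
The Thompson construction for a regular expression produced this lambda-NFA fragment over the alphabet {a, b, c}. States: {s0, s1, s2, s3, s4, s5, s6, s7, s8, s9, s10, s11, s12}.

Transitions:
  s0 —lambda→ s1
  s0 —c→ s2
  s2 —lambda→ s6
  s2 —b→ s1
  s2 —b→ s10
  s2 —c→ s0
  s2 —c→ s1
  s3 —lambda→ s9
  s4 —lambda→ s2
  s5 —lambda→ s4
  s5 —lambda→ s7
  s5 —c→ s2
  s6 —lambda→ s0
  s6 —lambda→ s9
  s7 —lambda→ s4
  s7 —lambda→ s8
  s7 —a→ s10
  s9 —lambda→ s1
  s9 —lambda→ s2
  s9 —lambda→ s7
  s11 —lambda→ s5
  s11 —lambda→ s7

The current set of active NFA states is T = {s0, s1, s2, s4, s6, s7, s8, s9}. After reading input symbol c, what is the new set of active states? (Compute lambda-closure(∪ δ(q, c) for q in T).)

{s0, s1, s2, s4, s6, s7, s8, s9}

s0 on c → {s2}.
s2 on c → {s0, s1}.
No c-transition from s1, s4, s6, s7, s8, s9.
Union after reading c: {s0, s1, s2}.
Now take the lambda-closure:
From s2 via lambda: add s6.
From s6 via lambda: add s9.
From s9 via lambda: add s7.
From s7 via lambda: add s4, s8.
No new states can be added; the closed set is {s0, s1, s2, s4, s6, s7, s8, s9}.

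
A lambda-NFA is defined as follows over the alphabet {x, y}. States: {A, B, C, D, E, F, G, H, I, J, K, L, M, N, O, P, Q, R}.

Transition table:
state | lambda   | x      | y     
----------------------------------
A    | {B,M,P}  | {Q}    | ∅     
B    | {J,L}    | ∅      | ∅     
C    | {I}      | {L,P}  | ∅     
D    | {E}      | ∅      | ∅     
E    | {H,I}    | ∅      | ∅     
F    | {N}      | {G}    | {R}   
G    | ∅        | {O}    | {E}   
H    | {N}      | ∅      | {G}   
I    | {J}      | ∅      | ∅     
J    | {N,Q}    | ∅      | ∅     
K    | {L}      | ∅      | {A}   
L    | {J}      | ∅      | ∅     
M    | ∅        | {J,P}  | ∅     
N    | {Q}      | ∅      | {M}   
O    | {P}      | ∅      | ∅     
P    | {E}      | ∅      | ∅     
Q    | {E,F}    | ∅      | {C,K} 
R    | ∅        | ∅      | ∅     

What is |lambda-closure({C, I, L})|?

Start with {C, I, L}.
From I via lambda: add J.
From J via lambda: add N, Q.
From Q via lambda: add E, F.
From E via lambda: add H.
lambda-closure = {C, E, F, H, I, J, L, N, Q}, which has 9 states.

9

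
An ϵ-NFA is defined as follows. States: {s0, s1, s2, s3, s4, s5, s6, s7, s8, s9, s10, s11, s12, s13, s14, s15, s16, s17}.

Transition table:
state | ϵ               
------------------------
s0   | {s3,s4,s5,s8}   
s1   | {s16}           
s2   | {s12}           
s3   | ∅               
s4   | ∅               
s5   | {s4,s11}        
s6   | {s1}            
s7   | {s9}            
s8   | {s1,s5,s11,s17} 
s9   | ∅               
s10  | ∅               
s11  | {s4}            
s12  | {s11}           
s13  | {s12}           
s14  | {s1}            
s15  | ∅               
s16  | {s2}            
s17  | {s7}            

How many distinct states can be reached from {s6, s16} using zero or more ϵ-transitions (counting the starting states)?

Start with {s6, s16}.
From s6 via ϵ: add s1.
From s16 via ϵ: add s2.
From s2 via ϵ: add s12.
From s12 via ϵ: add s11.
From s11 via ϵ: add s4.
ϵ-closure = {s1, s2, s4, s6, s11, s12, s16}, which has 7 states.

7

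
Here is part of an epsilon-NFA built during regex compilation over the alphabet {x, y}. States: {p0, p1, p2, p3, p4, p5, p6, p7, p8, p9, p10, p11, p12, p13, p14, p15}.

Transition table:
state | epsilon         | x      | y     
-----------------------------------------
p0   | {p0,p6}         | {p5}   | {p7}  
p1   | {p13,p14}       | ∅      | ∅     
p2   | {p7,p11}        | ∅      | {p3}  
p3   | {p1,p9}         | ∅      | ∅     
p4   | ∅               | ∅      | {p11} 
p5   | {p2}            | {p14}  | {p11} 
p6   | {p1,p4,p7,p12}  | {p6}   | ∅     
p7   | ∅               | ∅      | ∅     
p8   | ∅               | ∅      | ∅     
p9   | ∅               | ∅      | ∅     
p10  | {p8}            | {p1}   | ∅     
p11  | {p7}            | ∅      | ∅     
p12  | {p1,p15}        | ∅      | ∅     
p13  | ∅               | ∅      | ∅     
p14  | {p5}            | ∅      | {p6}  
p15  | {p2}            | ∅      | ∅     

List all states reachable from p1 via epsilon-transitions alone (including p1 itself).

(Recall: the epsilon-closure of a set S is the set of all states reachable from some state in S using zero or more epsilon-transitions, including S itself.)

{p1, p2, p5, p7, p11, p13, p14}

Start with {p1}.
From p1 via epsilon: add p13, p14.
From p14 via epsilon: add p5.
From p5 via epsilon: add p2.
From p2 via epsilon: add p7, p11.
No new states can be added; the closed set is {p1, p2, p5, p7, p11, p13, p14}.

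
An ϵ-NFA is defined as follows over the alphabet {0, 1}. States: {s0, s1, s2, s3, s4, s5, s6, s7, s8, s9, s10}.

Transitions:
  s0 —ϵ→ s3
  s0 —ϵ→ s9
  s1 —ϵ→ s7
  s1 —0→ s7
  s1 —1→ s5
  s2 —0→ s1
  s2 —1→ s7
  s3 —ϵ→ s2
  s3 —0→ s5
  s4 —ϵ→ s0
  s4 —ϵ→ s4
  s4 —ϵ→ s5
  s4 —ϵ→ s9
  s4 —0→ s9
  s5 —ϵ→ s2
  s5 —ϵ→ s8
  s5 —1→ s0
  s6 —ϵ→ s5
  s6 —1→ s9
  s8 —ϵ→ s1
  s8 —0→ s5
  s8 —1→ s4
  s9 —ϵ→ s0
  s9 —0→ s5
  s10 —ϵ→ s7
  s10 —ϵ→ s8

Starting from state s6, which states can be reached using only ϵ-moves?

{s1, s2, s5, s6, s7, s8}

Start with {s6}.
From s6 via ϵ: add s5.
From s5 via ϵ: add s2, s8.
From s8 via ϵ: add s1.
From s1 via ϵ: add s7.
No new states can be added; the closed set is {s1, s2, s5, s6, s7, s8}.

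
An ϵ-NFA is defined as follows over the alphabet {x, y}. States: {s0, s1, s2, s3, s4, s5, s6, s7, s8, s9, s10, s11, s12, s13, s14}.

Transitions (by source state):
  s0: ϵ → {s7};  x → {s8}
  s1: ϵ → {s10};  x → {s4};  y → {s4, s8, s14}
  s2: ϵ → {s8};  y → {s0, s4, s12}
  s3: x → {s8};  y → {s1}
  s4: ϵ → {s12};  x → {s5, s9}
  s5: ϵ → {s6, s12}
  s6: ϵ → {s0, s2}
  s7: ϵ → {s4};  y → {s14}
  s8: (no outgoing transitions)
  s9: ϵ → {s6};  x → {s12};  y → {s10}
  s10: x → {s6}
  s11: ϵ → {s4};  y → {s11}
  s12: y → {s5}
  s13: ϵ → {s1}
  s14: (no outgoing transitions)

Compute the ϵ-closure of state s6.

Start with {s6}.
From s6 via ϵ: add s0, s2.
From s0 via ϵ: add s7.
From s2 via ϵ: add s8.
From s7 via ϵ: add s4.
From s4 via ϵ: add s12.
No new states can be added; the closed set is {s0, s2, s4, s6, s7, s8, s12}.

{s0, s2, s4, s6, s7, s8, s12}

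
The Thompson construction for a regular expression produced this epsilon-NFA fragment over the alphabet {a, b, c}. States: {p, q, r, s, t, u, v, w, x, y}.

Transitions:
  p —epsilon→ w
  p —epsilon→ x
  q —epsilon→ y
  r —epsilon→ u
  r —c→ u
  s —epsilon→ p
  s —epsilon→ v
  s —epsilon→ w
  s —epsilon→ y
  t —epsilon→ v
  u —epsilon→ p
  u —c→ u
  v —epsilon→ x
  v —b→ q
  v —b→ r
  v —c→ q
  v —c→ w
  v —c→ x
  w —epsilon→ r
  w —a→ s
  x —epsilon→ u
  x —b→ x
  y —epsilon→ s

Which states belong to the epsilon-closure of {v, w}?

{p, r, u, v, w, x}

Start with {v, w}.
From v via epsilon: add x.
From w via epsilon: add r.
From r via epsilon: add u.
From u via epsilon: add p.
No new states can be added; the closed set is {p, r, u, v, w, x}.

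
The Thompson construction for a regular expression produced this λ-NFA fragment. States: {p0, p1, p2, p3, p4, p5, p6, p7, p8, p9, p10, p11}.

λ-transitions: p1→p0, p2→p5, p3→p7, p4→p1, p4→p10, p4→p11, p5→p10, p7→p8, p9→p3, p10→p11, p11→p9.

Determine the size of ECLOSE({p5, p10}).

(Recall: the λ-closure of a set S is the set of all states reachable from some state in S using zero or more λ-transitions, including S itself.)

7

Start with {p5, p10}.
From p10 via λ: add p11.
From p11 via λ: add p9.
From p9 via λ: add p3.
From p3 via λ: add p7.
From p7 via λ: add p8.
λ-closure = {p3, p5, p7, p8, p9, p10, p11}, which has 7 states.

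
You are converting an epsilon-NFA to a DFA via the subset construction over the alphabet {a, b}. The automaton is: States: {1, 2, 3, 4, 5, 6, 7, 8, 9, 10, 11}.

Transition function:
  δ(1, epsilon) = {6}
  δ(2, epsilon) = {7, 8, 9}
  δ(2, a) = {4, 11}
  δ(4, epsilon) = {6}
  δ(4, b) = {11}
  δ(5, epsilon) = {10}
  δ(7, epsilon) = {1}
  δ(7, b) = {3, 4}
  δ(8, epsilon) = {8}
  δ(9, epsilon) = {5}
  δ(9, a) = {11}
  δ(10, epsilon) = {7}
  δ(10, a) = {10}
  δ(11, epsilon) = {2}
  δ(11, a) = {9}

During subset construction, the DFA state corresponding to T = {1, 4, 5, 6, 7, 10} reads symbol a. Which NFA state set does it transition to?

{1, 6, 7, 10}

10 on a → {10}.
No a-transition from 1, 4, 5, 6, 7.
Union after reading a: {10}.
Now take the epsilon-closure:
From 10 via epsilon: add 7.
From 7 via epsilon: add 1.
From 1 via epsilon: add 6.
No new states can be added; the closed set is {1, 6, 7, 10}.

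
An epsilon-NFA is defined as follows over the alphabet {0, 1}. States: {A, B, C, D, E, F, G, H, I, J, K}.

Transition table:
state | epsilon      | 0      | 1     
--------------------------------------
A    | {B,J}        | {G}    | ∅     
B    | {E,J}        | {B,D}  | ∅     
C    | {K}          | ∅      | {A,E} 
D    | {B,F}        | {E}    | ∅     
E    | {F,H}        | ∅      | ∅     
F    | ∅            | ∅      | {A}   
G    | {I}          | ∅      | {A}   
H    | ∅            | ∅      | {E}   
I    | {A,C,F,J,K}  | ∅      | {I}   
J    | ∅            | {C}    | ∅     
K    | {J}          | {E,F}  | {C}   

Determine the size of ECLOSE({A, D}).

7

Start with {A, D}.
From A via epsilon: add B, J.
From D via epsilon: add F.
From B via epsilon: add E.
From E via epsilon: add H.
epsilon-closure = {A, B, D, E, F, H, J}, which has 7 states.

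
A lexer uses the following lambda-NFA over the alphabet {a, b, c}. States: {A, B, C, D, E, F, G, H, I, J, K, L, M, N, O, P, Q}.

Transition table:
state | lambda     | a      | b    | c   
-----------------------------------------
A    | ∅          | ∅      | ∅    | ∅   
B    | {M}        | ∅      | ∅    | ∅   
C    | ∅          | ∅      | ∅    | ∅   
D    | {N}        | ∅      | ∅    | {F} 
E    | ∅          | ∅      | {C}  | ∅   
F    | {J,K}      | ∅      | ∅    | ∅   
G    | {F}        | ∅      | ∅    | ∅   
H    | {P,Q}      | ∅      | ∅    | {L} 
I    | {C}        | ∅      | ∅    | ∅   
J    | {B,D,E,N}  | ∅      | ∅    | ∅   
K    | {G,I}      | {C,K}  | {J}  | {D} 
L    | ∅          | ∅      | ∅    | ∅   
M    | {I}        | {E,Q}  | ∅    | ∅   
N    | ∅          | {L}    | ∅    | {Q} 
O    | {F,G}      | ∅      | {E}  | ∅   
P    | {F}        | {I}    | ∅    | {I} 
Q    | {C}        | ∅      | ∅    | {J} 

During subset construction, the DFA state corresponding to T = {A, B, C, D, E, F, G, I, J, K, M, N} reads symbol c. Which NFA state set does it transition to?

D on c → {F}.
K on c → {D}.
N on c → {Q}.
No c-transition from A, B, C, E, F, G, I, J, M.
Union after reading c: {D, F, Q}.
Now take the lambda-closure:
From D via lambda: add N.
From F via lambda: add J, K.
From Q via lambda: add C.
From J via lambda: add B, E.
From K via lambda: add G, I.
From B via lambda: add M.
No new states can be added; the closed set is {B, C, D, E, F, G, I, J, K, M, N, Q}.

{B, C, D, E, F, G, I, J, K, M, N, Q}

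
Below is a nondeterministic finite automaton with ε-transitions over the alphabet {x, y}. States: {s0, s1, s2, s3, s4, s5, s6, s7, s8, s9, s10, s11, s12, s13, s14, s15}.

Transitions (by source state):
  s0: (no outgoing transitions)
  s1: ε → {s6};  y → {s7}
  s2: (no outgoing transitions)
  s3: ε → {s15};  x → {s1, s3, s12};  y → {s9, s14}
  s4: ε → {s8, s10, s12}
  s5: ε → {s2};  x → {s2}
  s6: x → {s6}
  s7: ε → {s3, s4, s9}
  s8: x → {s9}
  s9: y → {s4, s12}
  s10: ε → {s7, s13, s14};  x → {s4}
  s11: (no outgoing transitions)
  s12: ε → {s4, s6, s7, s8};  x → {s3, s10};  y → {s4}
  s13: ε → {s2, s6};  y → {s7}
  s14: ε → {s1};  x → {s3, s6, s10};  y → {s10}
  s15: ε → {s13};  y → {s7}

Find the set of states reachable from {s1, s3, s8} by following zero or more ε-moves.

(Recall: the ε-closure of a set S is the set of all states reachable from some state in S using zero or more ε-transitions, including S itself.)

{s1, s2, s3, s6, s8, s13, s15}

Start with {s1, s3, s8}.
From s1 via ε: add s6.
From s3 via ε: add s15.
From s15 via ε: add s13.
From s13 via ε: add s2.
No new states can be added; the closed set is {s1, s2, s3, s6, s8, s13, s15}.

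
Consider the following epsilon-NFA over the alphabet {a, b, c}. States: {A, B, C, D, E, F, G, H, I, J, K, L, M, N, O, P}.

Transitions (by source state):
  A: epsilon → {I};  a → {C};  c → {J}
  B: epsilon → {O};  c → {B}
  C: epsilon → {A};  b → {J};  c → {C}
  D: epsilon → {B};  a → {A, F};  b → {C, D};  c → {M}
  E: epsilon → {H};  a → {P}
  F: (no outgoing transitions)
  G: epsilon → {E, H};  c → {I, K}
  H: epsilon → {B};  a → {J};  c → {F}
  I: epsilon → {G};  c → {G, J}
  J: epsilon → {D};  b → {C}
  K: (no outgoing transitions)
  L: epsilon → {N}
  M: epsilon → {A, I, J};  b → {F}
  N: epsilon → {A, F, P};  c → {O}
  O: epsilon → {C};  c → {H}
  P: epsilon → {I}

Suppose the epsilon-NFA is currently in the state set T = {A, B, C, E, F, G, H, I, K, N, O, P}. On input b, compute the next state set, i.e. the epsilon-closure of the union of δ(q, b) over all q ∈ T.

C on b → {J}.
No b-transition from A, B, E, F, G, H, I, K, N, O, P.
Union after reading b: {J}.
Now take the epsilon-closure:
From J via epsilon: add D.
From D via epsilon: add B.
From B via epsilon: add O.
From O via epsilon: add C.
From C via epsilon: add A.
From A via epsilon: add I.
From I via epsilon: add G.
From G via epsilon: add E, H.
No new states can be added; the closed set is {A, B, C, D, E, G, H, I, J, O}.

{A, B, C, D, E, G, H, I, J, O}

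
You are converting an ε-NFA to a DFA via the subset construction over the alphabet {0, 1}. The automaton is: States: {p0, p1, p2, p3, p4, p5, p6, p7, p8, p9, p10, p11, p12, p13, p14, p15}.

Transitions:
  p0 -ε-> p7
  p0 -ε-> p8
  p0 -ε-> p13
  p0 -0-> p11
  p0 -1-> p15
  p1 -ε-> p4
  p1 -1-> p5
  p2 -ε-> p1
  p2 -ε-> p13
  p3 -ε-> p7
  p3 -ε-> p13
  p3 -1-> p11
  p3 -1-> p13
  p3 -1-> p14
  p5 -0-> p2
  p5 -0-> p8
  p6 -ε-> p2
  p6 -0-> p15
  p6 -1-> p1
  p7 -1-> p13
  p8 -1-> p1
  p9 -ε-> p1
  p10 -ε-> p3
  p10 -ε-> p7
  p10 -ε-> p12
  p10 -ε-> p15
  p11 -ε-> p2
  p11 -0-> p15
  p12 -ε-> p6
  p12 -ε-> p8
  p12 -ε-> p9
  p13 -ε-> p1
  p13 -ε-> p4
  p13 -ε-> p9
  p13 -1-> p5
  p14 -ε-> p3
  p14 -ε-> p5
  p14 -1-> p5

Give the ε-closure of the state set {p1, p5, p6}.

Start with {p1, p5, p6}.
From p1 via ε: add p4.
From p6 via ε: add p2.
From p2 via ε: add p13.
From p13 via ε: add p9.
No new states can be added; the closed set is {p1, p2, p4, p5, p6, p9, p13}.

{p1, p2, p4, p5, p6, p9, p13}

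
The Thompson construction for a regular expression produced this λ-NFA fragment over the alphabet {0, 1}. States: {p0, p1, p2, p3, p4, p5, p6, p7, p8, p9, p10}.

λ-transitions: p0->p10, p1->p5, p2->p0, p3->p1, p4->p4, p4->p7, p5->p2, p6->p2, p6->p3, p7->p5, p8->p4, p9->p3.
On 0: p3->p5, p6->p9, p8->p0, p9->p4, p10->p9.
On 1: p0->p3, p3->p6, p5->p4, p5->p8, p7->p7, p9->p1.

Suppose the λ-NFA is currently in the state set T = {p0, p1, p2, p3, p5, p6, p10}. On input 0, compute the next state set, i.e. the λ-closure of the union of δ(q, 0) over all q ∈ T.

{p0, p1, p2, p3, p5, p9, p10}

p3 on 0 → {p5}.
p6 on 0 → {p9}.
p10 on 0 → {p9}.
No 0-transition from p0, p1, p2, p5.
Union after reading 0: {p5, p9}.
Now take the λ-closure:
From p5 via λ: add p2.
From p9 via λ: add p3.
From p2 via λ: add p0.
From p3 via λ: add p1.
From p0 via λ: add p10.
No new states can be added; the closed set is {p0, p1, p2, p3, p5, p9, p10}.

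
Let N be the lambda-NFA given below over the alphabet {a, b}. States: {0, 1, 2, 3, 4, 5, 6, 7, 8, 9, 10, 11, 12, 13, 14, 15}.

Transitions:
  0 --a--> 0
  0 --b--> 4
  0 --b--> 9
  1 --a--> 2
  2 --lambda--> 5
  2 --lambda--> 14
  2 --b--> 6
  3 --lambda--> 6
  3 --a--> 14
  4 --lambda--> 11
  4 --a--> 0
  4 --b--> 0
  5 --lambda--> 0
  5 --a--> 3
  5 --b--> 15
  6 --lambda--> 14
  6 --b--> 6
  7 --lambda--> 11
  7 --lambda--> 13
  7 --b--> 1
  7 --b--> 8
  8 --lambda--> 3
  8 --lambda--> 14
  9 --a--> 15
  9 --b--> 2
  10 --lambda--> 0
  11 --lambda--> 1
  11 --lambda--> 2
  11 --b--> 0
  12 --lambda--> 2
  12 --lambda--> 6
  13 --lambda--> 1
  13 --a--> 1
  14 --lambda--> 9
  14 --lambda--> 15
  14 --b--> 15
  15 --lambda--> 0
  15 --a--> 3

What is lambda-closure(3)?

Start with {3}.
From 3 via lambda: add 6.
From 6 via lambda: add 14.
From 14 via lambda: add 9, 15.
From 15 via lambda: add 0.
No new states can be added; the closed set is {0, 3, 6, 9, 14, 15}.

{0, 3, 6, 9, 14, 15}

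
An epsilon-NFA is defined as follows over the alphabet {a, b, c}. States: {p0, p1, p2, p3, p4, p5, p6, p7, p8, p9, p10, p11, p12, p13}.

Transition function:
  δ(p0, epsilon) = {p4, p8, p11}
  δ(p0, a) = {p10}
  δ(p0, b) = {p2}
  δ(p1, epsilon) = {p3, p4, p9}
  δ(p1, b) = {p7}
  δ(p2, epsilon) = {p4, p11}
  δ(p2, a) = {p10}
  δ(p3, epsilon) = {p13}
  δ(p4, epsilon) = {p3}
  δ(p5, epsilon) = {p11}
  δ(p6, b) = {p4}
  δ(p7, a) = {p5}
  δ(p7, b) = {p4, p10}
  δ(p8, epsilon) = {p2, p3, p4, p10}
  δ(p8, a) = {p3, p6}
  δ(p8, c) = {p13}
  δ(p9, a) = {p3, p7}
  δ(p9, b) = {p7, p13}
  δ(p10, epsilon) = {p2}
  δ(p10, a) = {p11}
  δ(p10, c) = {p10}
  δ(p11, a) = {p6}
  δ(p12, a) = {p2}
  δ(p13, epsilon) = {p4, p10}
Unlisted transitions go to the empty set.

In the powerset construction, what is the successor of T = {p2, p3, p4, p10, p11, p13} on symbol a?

{p2, p3, p4, p6, p10, p11, p13}

p2 on a → {p10}.
p10 on a → {p11}.
p11 on a → {p6}.
No a-transition from p3, p4, p13.
Union after reading a: {p6, p10, p11}.
Now take the epsilon-closure:
From p10 via epsilon: add p2.
From p2 via epsilon: add p4.
From p4 via epsilon: add p3.
From p3 via epsilon: add p13.
No new states can be added; the closed set is {p2, p3, p4, p6, p10, p11, p13}.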